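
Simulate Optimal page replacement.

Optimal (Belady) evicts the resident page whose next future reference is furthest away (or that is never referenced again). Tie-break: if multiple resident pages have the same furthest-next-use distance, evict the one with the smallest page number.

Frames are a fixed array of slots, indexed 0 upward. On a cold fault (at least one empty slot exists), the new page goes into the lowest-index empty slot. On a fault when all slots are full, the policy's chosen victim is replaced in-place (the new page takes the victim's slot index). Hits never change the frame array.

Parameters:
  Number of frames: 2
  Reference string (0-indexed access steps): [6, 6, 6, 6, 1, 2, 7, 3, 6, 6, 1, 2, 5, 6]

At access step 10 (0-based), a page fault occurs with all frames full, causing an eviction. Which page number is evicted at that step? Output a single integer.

Answer: 3

Derivation:
Step 0: ref 6 -> FAULT, frames=[6,-]
Step 1: ref 6 -> HIT, frames=[6,-]
Step 2: ref 6 -> HIT, frames=[6,-]
Step 3: ref 6 -> HIT, frames=[6,-]
Step 4: ref 1 -> FAULT, frames=[6,1]
Step 5: ref 2 -> FAULT, evict 1, frames=[6,2]
Step 6: ref 7 -> FAULT, evict 2, frames=[6,7]
Step 7: ref 3 -> FAULT, evict 7, frames=[6,3]
Step 8: ref 6 -> HIT, frames=[6,3]
Step 9: ref 6 -> HIT, frames=[6,3]
Step 10: ref 1 -> FAULT, evict 3, frames=[6,1]
At step 10: evicted page 3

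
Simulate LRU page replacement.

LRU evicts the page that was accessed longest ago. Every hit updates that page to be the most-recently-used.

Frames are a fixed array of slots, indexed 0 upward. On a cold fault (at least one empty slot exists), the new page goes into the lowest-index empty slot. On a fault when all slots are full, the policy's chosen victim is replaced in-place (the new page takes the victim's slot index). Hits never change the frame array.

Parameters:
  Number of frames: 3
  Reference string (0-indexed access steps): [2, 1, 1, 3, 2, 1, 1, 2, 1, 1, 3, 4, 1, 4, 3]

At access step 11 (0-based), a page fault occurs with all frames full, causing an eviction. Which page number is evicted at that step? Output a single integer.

Step 0: ref 2 -> FAULT, frames=[2,-,-]
Step 1: ref 1 -> FAULT, frames=[2,1,-]
Step 2: ref 1 -> HIT, frames=[2,1,-]
Step 3: ref 3 -> FAULT, frames=[2,1,3]
Step 4: ref 2 -> HIT, frames=[2,1,3]
Step 5: ref 1 -> HIT, frames=[2,1,3]
Step 6: ref 1 -> HIT, frames=[2,1,3]
Step 7: ref 2 -> HIT, frames=[2,1,3]
Step 8: ref 1 -> HIT, frames=[2,1,3]
Step 9: ref 1 -> HIT, frames=[2,1,3]
Step 10: ref 3 -> HIT, frames=[2,1,3]
Step 11: ref 4 -> FAULT, evict 2, frames=[4,1,3]
At step 11: evicted page 2

Answer: 2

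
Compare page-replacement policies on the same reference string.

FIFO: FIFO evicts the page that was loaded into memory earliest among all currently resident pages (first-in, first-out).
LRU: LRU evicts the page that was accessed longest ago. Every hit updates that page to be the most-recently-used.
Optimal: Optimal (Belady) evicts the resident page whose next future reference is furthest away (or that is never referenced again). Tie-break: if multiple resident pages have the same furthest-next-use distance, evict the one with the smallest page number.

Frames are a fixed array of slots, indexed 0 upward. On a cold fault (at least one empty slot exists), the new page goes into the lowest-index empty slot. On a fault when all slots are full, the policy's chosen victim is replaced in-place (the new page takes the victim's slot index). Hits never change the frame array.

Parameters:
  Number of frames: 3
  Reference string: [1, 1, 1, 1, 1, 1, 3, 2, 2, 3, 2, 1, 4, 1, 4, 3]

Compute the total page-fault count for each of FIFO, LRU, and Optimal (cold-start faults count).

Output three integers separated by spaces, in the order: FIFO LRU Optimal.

Answer: 6 5 4

Derivation:
--- FIFO ---
  step 0: ref 1 -> FAULT, frames=[1,-,-] (faults so far: 1)
  step 1: ref 1 -> HIT, frames=[1,-,-] (faults so far: 1)
  step 2: ref 1 -> HIT, frames=[1,-,-] (faults so far: 1)
  step 3: ref 1 -> HIT, frames=[1,-,-] (faults so far: 1)
  step 4: ref 1 -> HIT, frames=[1,-,-] (faults so far: 1)
  step 5: ref 1 -> HIT, frames=[1,-,-] (faults so far: 1)
  step 6: ref 3 -> FAULT, frames=[1,3,-] (faults so far: 2)
  step 7: ref 2 -> FAULT, frames=[1,3,2] (faults so far: 3)
  step 8: ref 2 -> HIT, frames=[1,3,2] (faults so far: 3)
  step 9: ref 3 -> HIT, frames=[1,3,2] (faults so far: 3)
  step 10: ref 2 -> HIT, frames=[1,3,2] (faults so far: 3)
  step 11: ref 1 -> HIT, frames=[1,3,2] (faults so far: 3)
  step 12: ref 4 -> FAULT, evict 1, frames=[4,3,2] (faults so far: 4)
  step 13: ref 1 -> FAULT, evict 3, frames=[4,1,2] (faults so far: 5)
  step 14: ref 4 -> HIT, frames=[4,1,2] (faults so far: 5)
  step 15: ref 3 -> FAULT, evict 2, frames=[4,1,3] (faults so far: 6)
  FIFO total faults: 6
--- LRU ---
  step 0: ref 1 -> FAULT, frames=[1,-,-] (faults so far: 1)
  step 1: ref 1 -> HIT, frames=[1,-,-] (faults so far: 1)
  step 2: ref 1 -> HIT, frames=[1,-,-] (faults so far: 1)
  step 3: ref 1 -> HIT, frames=[1,-,-] (faults so far: 1)
  step 4: ref 1 -> HIT, frames=[1,-,-] (faults so far: 1)
  step 5: ref 1 -> HIT, frames=[1,-,-] (faults so far: 1)
  step 6: ref 3 -> FAULT, frames=[1,3,-] (faults so far: 2)
  step 7: ref 2 -> FAULT, frames=[1,3,2] (faults so far: 3)
  step 8: ref 2 -> HIT, frames=[1,3,2] (faults so far: 3)
  step 9: ref 3 -> HIT, frames=[1,3,2] (faults so far: 3)
  step 10: ref 2 -> HIT, frames=[1,3,2] (faults so far: 3)
  step 11: ref 1 -> HIT, frames=[1,3,2] (faults so far: 3)
  step 12: ref 4 -> FAULT, evict 3, frames=[1,4,2] (faults so far: 4)
  step 13: ref 1 -> HIT, frames=[1,4,2] (faults so far: 4)
  step 14: ref 4 -> HIT, frames=[1,4,2] (faults so far: 4)
  step 15: ref 3 -> FAULT, evict 2, frames=[1,4,3] (faults so far: 5)
  LRU total faults: 5
--- Optimal ---
  step 0: ref 1 -> FAULT, frames=[1,-,-] (faults so far: 1)
  step 1: ref 1 -> HIT, frames=[1,-,-] (faults so far: 1)
  step 2: ref 1 -> HIT, frames=[1,-,-] (faults so far: 1)
  step 3: ref 1 -> HIT, frames=[1,-,-] (faults so far: 1)
  step 4: ref 1 -> HIT, frames=[1,-,-] (faults so far: 1)
  step 5: ref 1 -> HIT, frames=[1,-,-] (faults so far: 1)
  step 6: ref 3 -> FAULT, frames=[1,3,-] (faults so far: 2)
  step 7: ref 2 -> FAULT, frames=[1,3,2] (faults so far: 3)
  step 8: ref 2 -> HIT, frames=[1,3,2] (faults so far: 3)
  step 9: ref 3 -> HIT, frames=[1,3,2] (faults so far: 3)
  step 10: ref 2 -> HIT, frames=[1,3,2] (faults so far: 3)
  step 11: ref 1 -> HIT, frames=[1,3,2] (faults so far: 3)
  step 12: ref 4 -> FAULT, evict 2, frames=[1,3,4] (faults so far: 4)
  step 13: ref 1 -> HIT, frames=[1,3,4] (faults so far: 4)
  step 14: ref 4 -> HIT, frames=[1,3,4] (faults so far: 4)
  step 15: ref 3 -> HIT, frames=[1,3,4] (faults so far: 4)
  Optimal total faults: 4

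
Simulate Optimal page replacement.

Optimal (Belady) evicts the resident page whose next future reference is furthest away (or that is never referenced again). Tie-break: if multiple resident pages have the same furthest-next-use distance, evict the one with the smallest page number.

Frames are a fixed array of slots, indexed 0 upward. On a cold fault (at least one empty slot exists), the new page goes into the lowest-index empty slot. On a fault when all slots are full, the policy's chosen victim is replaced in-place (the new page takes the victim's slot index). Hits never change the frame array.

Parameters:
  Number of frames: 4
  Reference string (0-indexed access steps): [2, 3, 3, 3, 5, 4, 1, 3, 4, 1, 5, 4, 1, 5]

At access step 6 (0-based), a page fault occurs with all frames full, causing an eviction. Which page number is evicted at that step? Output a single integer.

Step 0: ref 2 -> FAULT, frames=[2,-,-,-]
Step 1: ref 3 -> FAULT, frames=[2,3,-,-]
Step 2: ref 3 -> HIT, frames=[2,3,-,-]
Step 3: ref 3 -> HIT, frames=[2,3,-,-]
Step 4: ref 5 -> FAULT, frames=[2,3,5,-]
Step 5: ref 4 -> FAULT, frames=[2,3,5,4]
Step 6: ref 1 -> FAULT, evict 2, frames=[1,3,5,4]
At step 6: evicted page 2

Answer: 2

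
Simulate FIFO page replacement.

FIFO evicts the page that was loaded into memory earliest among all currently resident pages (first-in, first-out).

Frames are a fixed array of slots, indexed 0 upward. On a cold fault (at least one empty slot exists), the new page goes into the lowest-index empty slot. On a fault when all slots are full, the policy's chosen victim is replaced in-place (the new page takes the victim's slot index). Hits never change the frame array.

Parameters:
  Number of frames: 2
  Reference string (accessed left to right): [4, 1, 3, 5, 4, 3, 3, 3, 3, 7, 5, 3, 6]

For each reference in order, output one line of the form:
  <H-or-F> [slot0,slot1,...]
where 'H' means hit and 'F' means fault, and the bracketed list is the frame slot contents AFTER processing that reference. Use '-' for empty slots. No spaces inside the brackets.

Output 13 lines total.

F [4,-]
F [4,1]
F [3,1]
F [3,5]
F [4,5]
F [4,3]
H [4,3]
H [4,3]
H [4,3]
F [7,3]
F [7,5]
F [3,5]
F [3,6]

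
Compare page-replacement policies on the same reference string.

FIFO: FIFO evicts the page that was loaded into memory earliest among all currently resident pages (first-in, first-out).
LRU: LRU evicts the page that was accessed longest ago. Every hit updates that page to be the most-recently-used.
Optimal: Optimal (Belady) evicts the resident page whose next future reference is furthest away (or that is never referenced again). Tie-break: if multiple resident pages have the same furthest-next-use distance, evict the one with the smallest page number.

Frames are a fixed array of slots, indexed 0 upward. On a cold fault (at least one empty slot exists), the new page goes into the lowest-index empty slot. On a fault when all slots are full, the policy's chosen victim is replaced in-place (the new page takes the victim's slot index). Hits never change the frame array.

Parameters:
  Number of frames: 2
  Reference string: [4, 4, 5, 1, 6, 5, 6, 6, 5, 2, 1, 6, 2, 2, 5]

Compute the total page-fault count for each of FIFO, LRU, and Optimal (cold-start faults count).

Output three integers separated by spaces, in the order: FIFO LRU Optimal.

Answer: 10 10 8

Derivation:
--- FIFO ---
  step 0: ref 4 -> FAULT, frames=[4,-] (faults so far: 1)
  step 1: ref 4 -> HIT, frames=[4,-] (faults so far: 1)
  step 2: ref 5 -> FAULT, frames=[4,5] (faults so far: 2)
  step 3: ref 1 -> FAULT, evict 4, frames=[1,5] (faults so far: 3)
  step 4: ref 6 -> FAULT, evict 5, frames=[1,6] (faults so far: 4)
  step 5: ref 5 -> FAULT, evict 1, frames=[5,6] (faults so far: 5)
  step 6: ref 6 -> HIT, frames=[5,6] (faults so far: 5)
  step 7: ref 6 -> HIT, frames=[5,6] (faults so far: 5)
  step 8: ref 5 -> HIT, frames=[5,6] (faults so far: 5)
  step 9: ref 2 -> FAULT, evict 6, frames=[5,2] (faults so far: 6)
  step 10: ref 1 -> FAULT, evict 5, frames=[1,2] (faults so far: 7)
  step 11: ref 6 -> FAULT, evict 2, frames=[1,6] (faults so far: 8)
  step 12: ref 2 -> FAULT, evict 1, frames=[2,6] (faults so far: 9)
  step 13: ref 2 -> HIT, frames=[2,6] (faults so far: 9)
  step 14: ref 5 -> FAULT, evict 6, frames=[2,5] (faults so far: 10)
  FIFO total faults: 10
--- LRU ---
  step 0: ref 4 -> FAULT, frames=[4,-] (faults so far: 1)
  step 1: ref 4 -> HIT, frames=[4,-] (faults so far: 1)
  step 2: ref 5 -> FAULT, frames=[4,5] (faults so far: 2)
  step 3: ref 1 -> FAULT, evict 4, frames=[1,5] (faults so far: 3)
  step 4: ref 6 -> FAULT, evict 5, frames=[1,6] (faults so far: 4)
  step 5: ref 5 -> FAULT, evict 1, frames=[5,6] (faults so far: 5)
  step 6: ref 6 -> HIT, frames=[5,6] (faults so far: 5)
  step 7: ref 6 -> HIT, frames=[5,6] (faults so far: 5)
  step 8: ref 5 -> HIT, frames=[5,6] (faults so far: 5)
  step 9: ref 2 -> FAULT, evict 6, frames=[5,2] (faults so far: 6)
  step 10: ref 1 -> FAULT, evict 5, frames=[1,2] (faults so far: 7)
  step 11: ref 6 -> FAULT, evict 2, frames=[1,6] (faults so far: 8)
  step 12: ref 2 -> FAULT, evict 1, frames=[2,6] (faults so far: 9)
  step 13: ref 2 -> HIT, frames=[2,6] (faults so far: 9)
  step 14: ref 5 -> FAULT, evict 6, frames=[2,5] (faults so far: 10)
  LRU total faults: 10
--- Optimal ---
  step 0: ref 4 -> FAULT, frames=[4,-] (faults so far: 1)
  step 1: ref 4 -> HIT, frames=[4,-] (faults so far: 1)
  step 2: ref 5 -> FAULT, frames=[4,5] (faults so far: 2)
  step 3: ref 1 -> FAULT, evict 4, frames=[1,5] (faults so far: 3)
  step 4: ref 6 -> FAULT, evict 1, frames=[6,5] (faults so far: 4)
  step 5: ref 5 -> HIT, frames=[6,5] (faults so far: 4)
  step 6: ref 6 -> HIT, frames=[6,5] (faults so far: 4)
  step 7: ref 6 -> HIT, frames=[6,5] (faults so far: 4)
  step 8: ref 5 -> HIT, frames=[6,5] (faults so far: 4)
  step 9: ref 2 -> FAULT, evict 5, frames=[6,2] (faults so far: 5)
  step 10: ref 1 -> FAULT, evict 2, frames=[6,1] (faults so far: 6)
  step 11: ref 6 -> HIT, frames=[6,1] (faults so far: 6)
  step 12: ref 2 -> FAULT, evict 1, frames=[6,2] (faults so far: 7)
  step 13: ref 2 -> HIT, frames=[6,2] (faults so far: 7)
  step 14: ref 5 -> FAULT, evict 2, frames=[6,5] (faults so far: 8)
  Optimal total faults: 8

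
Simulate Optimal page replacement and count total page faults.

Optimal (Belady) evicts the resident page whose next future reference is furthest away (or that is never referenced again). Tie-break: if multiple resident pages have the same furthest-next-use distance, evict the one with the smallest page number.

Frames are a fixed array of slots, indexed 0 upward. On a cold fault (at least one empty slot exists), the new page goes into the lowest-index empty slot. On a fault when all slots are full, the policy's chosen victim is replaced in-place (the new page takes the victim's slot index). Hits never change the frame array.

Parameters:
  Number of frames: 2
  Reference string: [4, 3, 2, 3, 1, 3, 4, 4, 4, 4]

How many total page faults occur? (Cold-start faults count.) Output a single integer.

Step 0: ref 4 → FAULT, frames=[4,-]
Step 1: ref 3 → FAULT, frames=[4,3]
Step 2: ref 2 → FAULT (evict 4), frames=[2,3]
Step 3: ref 3 → HIT, frames=[2,3]
Step 4: ref 1 → FAULT (evict 2), frames=[1,3]
Step 5: ref 3 → HIT, frames=[1,3]
Step 6: ref 4 → FAULT (evict 1), frames=[4,3]
Step 7: ref 4 → HIT, frames=[4,3]
Step 8: ref 4 → HIT, frames=[4,3]
Step 9: ref 4 → HIT, frames=[4,3]
Total faults: 5

Answer: 5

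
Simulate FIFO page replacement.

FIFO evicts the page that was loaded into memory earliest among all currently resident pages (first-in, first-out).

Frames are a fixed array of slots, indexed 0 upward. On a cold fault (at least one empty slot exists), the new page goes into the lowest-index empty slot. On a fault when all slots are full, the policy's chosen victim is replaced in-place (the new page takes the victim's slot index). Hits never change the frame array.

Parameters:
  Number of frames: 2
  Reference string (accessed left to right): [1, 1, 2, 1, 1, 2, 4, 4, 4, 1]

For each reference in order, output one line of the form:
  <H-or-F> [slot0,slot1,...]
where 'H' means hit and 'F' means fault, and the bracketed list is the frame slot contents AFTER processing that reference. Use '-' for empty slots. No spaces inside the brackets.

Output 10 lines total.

F [1,-]
H [1,-]
F [1,2]
H [1,2]
H [1,2]
H [1,2]
F [4,2]
H [4,2]
H [4,2]
F [4,1]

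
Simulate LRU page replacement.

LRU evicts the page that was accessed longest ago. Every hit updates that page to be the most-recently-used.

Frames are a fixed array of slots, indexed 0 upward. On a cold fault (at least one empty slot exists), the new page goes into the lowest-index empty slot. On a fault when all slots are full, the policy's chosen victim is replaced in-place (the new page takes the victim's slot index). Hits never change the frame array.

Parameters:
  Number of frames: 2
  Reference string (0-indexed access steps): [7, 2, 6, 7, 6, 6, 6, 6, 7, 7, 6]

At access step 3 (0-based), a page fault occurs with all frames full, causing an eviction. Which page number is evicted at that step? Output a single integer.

Step 0: ref 7 -> FAULT, frames=[7,-]
Step 1: ref 2 -> FAULT, frames=[7,2]
Step 2: ref 6 -> FAULT, evict 7, frames=[6,2]
Step 3: ref 7 -> FAULT, evict 2, frames=[6,7]
At step 3: evicted page 2

Answer: 2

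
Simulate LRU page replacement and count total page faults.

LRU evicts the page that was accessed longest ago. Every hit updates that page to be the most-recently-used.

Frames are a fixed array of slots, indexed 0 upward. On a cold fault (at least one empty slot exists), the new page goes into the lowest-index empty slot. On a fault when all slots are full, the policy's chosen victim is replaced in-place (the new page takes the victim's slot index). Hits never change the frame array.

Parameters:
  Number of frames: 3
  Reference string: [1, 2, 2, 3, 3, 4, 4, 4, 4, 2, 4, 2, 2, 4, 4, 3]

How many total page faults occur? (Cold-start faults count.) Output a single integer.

Step 0: ref 1 → FAULT, frames=[1,-,-]
Step 1: ref 2 → FAULT, frames=[1,2,-]
Step 2: ref 2 → HIT, frames=[1,2,-]
Step 3: ref 3 → FAULT, frames=[1,2,3]
Step 4: ref 3 → HIT, frames=[1,2,3]
Step 5: ref 4 → FAULT (evict 1), frames=[4,2,3]
Step 6: ref 4 → HIT, frames=[4,2,3]
Step 7: ref 4 → HIT, frames=[4,2,3]
Step 8: ref 4 → HIT, frames=[4,2,3]
Step 9: ref 2 → HIT, frames=[4,2,3]
Step 10: ref 4 → HIT, frames=[4,2,3]
Step 11: ref 2 → HIT, frames=[4,2,3]
Step 12: ref 2 → HIT, frames=[4,2,3]
Step 13: ref 4 → HIT, frames=[4,2,3]
Step 14: ref 4 → HIT, frames=[4,2,3]
Step 15: ref 3 → HIT, frames=[4,2,3]
Total faults: 4

Answer: 4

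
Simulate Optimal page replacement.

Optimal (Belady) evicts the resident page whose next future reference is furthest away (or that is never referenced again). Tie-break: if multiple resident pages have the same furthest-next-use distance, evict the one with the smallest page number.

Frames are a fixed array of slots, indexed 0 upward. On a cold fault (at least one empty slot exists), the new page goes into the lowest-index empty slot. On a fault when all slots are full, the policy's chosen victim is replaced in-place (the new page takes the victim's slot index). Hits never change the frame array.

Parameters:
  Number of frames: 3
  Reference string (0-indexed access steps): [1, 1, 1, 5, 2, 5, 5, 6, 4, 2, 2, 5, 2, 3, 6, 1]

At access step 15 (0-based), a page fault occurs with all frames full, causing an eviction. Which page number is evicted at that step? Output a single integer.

Step 0: ref 1 -> FAULT, frames=[1,-,-]
Step 1: ref 1 -> HIT, frames=[1,-,-]
Step 2: ref 1 -> HIT, frames=[1,-,-]
Step 3: ref 5 -> FAULT, frames=[1,5,-]
Step 4: ref 2 -> FAULT, frames=[1,5,2]
Step 5: ref 5 -> HIT, frames=[1,5,2]
Step 6: ref 5 -> HIT, frames=[1,5,2]
Step 7: ref 6 -> FAULT, evict 1, frames=[6,5,2]
Step 8: ref 4 -> FAULT, evict 6, frames=[4,5,2]
Step 9: ref 2 -> HIT, frames=[4,5,2]
Step 10: ref 2 -> HIT, frames=[4,5,2]
Step 11: ref 5 -> HIT, frames=[4,5,2]
Step 12: ref 2 -> HIT, frames=[4,5,2]
Step 13: ref 3 -> FAULT, evict 2, frames=[4,5,3]
Step 14: ref 6 -> FAULT, evict 3, frames=[4,5,6]
Step 15: ref 1 -> FAULT, evict 4, frames=[1,5,6]
At step 15: evicted page 4

Answer: 4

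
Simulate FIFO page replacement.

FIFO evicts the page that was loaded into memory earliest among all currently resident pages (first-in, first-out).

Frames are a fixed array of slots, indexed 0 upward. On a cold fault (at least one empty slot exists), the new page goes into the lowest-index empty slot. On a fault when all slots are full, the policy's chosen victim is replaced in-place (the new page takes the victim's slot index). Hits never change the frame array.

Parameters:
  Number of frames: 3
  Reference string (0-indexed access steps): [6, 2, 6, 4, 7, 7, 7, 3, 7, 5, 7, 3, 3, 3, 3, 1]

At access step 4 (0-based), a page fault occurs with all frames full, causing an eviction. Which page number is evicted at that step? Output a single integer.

Answer: 6

Derivation:
Step 0: ref 6 -> FAULT, frames=[6,-,-]
Step 1: ref 2 -> FAULT, frames=[6,2,-]
Step 2: ref 6 -> HIT, frames=[6,2,-]
Step 3: ref 4 -> FAULT, frames=[6,2,4]
Step 4: ref 7 -> FAULT, evict 6, frames=[7,2,4]
At step 4: evicted page 6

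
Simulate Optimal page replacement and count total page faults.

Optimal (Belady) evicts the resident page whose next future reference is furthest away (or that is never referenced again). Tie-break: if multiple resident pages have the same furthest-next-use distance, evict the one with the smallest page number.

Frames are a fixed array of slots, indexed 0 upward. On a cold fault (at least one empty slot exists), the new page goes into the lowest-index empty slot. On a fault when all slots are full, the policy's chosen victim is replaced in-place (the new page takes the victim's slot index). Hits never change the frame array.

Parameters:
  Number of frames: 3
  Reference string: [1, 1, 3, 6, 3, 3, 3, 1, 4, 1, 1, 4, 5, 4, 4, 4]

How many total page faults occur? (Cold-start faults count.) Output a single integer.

Step 0: ref 1 → FAULT, frames=[1,-,-]
Step 1: ref 1 → HIT, frames=[1,-,-]
Step 2: ref 3 → FAULT, frames=[1,3,-]
Step 3: ref 6 → FAULT, frames=[1,3,6]
Step 4: ref 3 → HIT, frames=[1,3,6]
Step 5: ref 3 → HIT, frames=[1,3,6]
Step 6: ref 3 → HIT, frames=[1,3,6]
Step 7: ref 1 → HIT, frames=[1,3,6]
Step 8: ref 4 → FAULT (evict 3), frames=[1,4,6]
Step 9: ref 1 → HIT, frames=[1,4,6]
Step 10: ref 1 → HIT, frames=[1,4,6]
Step 11: ref 4 → HIT, frames=[1,4,6]
Step 12: ref 5 → FAULT (evict 1), frames=[5,4,6]
Step 13: ref 4 → HIT, frames=[5,4,6]
Step 14: ref 4 → HIT, frames=[5,4,6]
Step 15: ref 4 → HIT, frames=[5,4,6]
Total faults: 5

Answer: 5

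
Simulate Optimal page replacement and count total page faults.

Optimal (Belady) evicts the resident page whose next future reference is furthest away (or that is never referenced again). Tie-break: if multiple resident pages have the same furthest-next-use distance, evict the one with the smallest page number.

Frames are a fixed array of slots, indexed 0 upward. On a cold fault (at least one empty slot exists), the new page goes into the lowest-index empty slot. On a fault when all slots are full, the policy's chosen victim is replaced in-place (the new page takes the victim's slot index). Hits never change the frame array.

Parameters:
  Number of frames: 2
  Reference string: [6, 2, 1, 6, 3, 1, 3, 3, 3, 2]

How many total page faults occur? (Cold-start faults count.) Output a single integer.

Step 0: ref 6 → FAULT, frames=[6,-]
Step 1: ref 2 → FAULT, frames=[6,2]
Step 2: ref 1 → FAULT (evict 2), frames=[6,1]
Step 3: ref 6 → HIT, frames=[6,1]
Step 4: ref 3 → FAULT (evict 6), frames=[3,1]
Step 5: ref 1 → HIT, frames=[3,1]
Step 6: ref 3 → HIT, frames=[3,1]
Step 7: ref 3 → HIT, frames=[3,1]
Step 8: ref 3 → HIT, frames=[3,1]
Step 9: ref 2 → FAULT (evict 1), frames=[3,2]
Total faults: 5

Answer: 5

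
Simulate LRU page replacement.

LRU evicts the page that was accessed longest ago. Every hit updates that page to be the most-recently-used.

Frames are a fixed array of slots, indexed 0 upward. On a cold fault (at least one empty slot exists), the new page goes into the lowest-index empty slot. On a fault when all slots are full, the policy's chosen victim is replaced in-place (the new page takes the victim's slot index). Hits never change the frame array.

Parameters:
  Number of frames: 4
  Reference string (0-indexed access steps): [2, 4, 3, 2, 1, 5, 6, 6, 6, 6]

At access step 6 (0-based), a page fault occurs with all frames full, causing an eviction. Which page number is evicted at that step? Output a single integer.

Step 0: ref 2 -> FAULT, frames=[2,-,-,-]
Step 1: ref 4 -> FAULT, frames=[2,4,-,-]
Step 2: ref 3 -> FAULT, frames=[2,4,3,-]
Step 3: ref 2 -> HIT, frames=[2,4,3,-]
Step 4: ref 1 -> FAULT, frames=[2,4,3,1]
Step 5: ref 5 -> FAULT, evict 4, frames=[2,5,3,1]
Step 6: ref 6 -> FAULT, evict 3, frames=[2,5,6,1]
At step 6: evicted page 3

Answer: 3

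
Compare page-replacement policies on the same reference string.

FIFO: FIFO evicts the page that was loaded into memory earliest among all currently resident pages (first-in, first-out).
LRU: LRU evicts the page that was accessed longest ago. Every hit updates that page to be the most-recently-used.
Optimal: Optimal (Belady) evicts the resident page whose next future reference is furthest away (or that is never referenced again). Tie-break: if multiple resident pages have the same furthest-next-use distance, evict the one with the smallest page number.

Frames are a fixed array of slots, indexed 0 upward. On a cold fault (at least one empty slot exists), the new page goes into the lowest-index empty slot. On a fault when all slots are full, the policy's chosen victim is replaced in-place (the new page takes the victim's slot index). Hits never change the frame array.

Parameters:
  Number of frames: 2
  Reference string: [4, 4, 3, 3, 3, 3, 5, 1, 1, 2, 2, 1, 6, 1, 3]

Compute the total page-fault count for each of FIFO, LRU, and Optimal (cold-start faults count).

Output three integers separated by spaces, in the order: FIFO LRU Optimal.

--- FIFO ---
  step 0: ref 4 -> FAULT, frames=[4,-] (faults so far: 1)
  step 1: ref 4 -> HIT, frames=[4,-] (faults so far: 1)
  step 2: ref 3 -> FAULT, frames=[4,3] (faults so far: 2)
  step 3: ref 3 -> HIT, frames=[4,3] (faults so far: 2)
  step 4: ref 3 -> HIT, frames=[4,3] (faults so far: 2)
  step 5: ref 3 -> HIT, frames=[4,3] (faults so far: 2)
  step 6: ref 5 -> FAULT, evict 4, frames=[5,3] (faults so far: 3)
  step 7: ref 1 -> FAULT, evict 3, frames=[5,1] (faults so far: 4)
  step 8: ref 1 -> HIT, frames=[5,1] (faults so far: 4)
  step 9: ref 2 -> FAULT, evict 5, frames=[2,1] (faults so far: 5)
  step 10: ref 2 -> HIT, frames=[2,1] (faults so far: 5)
  step 11: ref 1 -> HIT, frames=[2,1] (faults so far: 5)
  step 12: ref 6 -> FAULT, evict 1, frames=[2,6] (faults so far: 6)
  step 13: ref 1 -> FAULT, evict 2, frames=[1,6] (faults so far: 7)
  step 14: ref 3 -> FAULT, evict 6, frames=[1,3] (faults so far: 8)
  FIFO total faults: 8
--- LRU ---
  step 0: ref 4 -> FAULT, frames=[4,-] (faults so far: 1)
  step 1: ref 4 -> HIT, frames=[4,-] (faults so far: 1)
  step 2: ref 3 -> FAULT, frames=[4,3] (faults so far: 2)
  step 3: ref 3 -> HIT, frames=[4,3] (faults so far: 2)
  step 4: ref 3 -> HIT, frames=[4,3] (faults so far: 2)
  step 5: ref 3 -> HIT, frames=[4,3] (faults so far: 2)
  step 6: ref 5 -> FAULT, evict 4, frames=[5,3] (faults so far: 3)
  step 7: ref 1 -> FAULT, evict 3, frames=[5,1] (faults so far: 4)
  step 8: ref 1 -> HIT, frames=[5,1] (faults so far: 4)
  step 9: ref 2 -> FAULT, evict 5, frames=[2,1] (faults so far: 5)
  step 10: ref 2 -> HIT, frames=[2,1] (faults so far: 5)
  step 11: ref 1 -> HIT, frames=[2,1] (faults so far: 5)
  step 12: ref 6 -> FAULT, evict 2, frames=[6,1] (faults so far: 6)
  step 13: ref 1 -> HIT, frames=[6,1] (faults so far: 6)
  step 14: ref 3 -> FAULT, evict 6, frames=[3,1] (faults so far: 7)
  LRU total faults: 7
--- Optimal ---
  step 0: ref 4 -> FAULT, frames=[4,-] (faults so far: 1)
  step 1: ref 4 -> HIT, frames=[4,-] (faults so far: 1)
  step 2: ref 3 -> FAULT, frames=[4,3] (faults so far: 2)
  step 3: ref 3 -> HIT, frames=[4,3] (faults so far: 2)
  step 4: ref 3 -> HIT, frames=[4,3] (faults so far: 2)
  step 5: ref 3 -> HIT, frames=[4,3] (faults so far: 2)
  step 6: ref 5 -> FAULT, evict 4, frames=[5,3] (faults so far: 3)
  step 7: ref 1 -> FAULT, evict 5, frames=[1,3] (faults so far: 4)
  step 8: ref 1 -> HIT, frames=[1,3] (faults so far: 4)
  step 9: ref 2 -> FAULT, evict 3, frames=[1,2] (faults so far: 5)
  step 10: ref 2 -> HIT, frames=[1,2] (faults so far: 5)
  step 11: ref 1 -> HIT, frames=[1,2] (faults so far: 5)
  step 12: ref 6 -> FAULT, evict 2, frames=[1,6] (faults so far: 6)
  step 13: ref 1 -> HIT, frames=[1,6] (faults so far: 6)
  step 14: ref 3 -> FAULT, evict 1, frames=[3,6] (faults so far: 7)
  Optimal total faults: 7

Answer: 8 7 7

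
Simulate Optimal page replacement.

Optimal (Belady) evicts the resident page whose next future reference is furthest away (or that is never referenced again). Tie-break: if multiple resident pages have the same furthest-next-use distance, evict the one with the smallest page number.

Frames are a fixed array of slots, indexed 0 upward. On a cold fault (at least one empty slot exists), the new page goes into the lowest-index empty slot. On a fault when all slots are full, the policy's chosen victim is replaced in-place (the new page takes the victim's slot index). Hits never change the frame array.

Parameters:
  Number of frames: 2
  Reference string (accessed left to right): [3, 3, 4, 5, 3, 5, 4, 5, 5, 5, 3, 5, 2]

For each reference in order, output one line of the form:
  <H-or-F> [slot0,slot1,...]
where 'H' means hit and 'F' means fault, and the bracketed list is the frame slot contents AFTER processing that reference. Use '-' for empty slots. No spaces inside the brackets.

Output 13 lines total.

F [3,-]
H [3,-]
F [3,4]
F [3,5]
H [3,5]
H [3,5]
F [4,5]
H [4,5]
H [4,5]
H [4,5]
F [3,5]
H [3,5]
F [2,5]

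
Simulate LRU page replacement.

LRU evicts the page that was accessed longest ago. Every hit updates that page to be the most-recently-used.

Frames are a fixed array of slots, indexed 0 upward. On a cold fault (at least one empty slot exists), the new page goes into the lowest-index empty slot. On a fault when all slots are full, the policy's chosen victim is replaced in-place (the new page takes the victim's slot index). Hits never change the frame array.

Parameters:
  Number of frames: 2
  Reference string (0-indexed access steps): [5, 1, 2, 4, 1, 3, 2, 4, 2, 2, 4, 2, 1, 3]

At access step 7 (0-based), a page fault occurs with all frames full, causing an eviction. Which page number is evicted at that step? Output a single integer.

Step 0: ref 5 -> FAULT, frames=[5,-]
Step 1: ref 1 -> FAULT, frames=[5,1]
Step 2: ref 2 -> FAULT, evict 5, frames=[2,1]
Step 3: ref 4 -> FAULT, evict 1, frames=[2,4]
Step 4: ref 1 -> FAULT, evict 2, frames=[1,4]
Step 5: ref 3 -> FAULT, evict 4, frames=[1,3]
Step 6: ref 2 -> FAULT, evict 1, frames=[2,3]
Step 7: ref 4 -> FAULT, evict 3, frames=[2,4]
At step 7: evicted page 3

Answer: 3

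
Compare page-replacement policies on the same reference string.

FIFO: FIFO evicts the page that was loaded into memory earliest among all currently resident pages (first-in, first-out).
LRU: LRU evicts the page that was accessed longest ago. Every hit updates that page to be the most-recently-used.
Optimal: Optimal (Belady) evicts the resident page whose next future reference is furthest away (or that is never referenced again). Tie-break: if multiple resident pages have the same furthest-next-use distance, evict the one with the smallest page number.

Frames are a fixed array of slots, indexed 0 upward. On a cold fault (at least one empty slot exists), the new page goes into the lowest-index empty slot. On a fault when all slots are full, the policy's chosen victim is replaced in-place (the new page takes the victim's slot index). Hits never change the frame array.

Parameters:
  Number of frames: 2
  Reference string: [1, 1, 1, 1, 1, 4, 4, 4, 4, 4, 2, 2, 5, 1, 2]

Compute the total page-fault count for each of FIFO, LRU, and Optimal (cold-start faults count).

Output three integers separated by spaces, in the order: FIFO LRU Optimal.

Answer: 6 6 5

Derivation:
--- FIFO ---
  step 0: ref 1 -> FAULT, frames=[1,-] (faults so far: 1)
  step 1: ref 1 -> HIT, frames=[1,-] (faults so far: 1)
  step 2: ref 1 -> HIT, frames=[1,-] (faults so far: 1)
  step 3: ref 1 -> HIT, frames=[1,-] (faults so far: 1)
  step 4: ref 1 -> HIT, frames=[1,-] (faults so far: 1)
  step 5: ref 4 -> FAULT, frames=[1,4] (faults so far: 2)
  step 6: ref 4 -> HIT, frames=[1,4] (faults so far: 2)
  step 7: ref 4 -> HIT, frames=[1,4] (faults so far: 2)
  step 8: ref 4 -> HIT, frames=[1,4] (faults so far: 2)
  step 9: ref 4 -> HIT, frames=[1,4] (faults so far: 2)
  step 10: ref 2 -> FAULT, evict 1, frames=[2,4] (faults so far: 3)
  step 11: ref 2 -> HIT, frames=[2,4] (faults so far: 3)
  step 12: ref 5 -> FAULT, evict 4, frames=[2,5] (faults so far: 4)
  step 13: ref 1 -> FAULT, evict 2, frames=[1,5] (faults so far: 5)
  step 14: ref 2 -> FAULT, evict 5, frames=[1,2] (faults so far: 6)
  FIFO total faults: 6
--- LRU ---
  step 0: ref 1 -> FAULT, frames=[1,-] (faults so far: 1)
  step 1: ref 1 -> HIT, frames=[1,-] (faults so far: 1)
  step 2: ref 1 -> HIT, frames=[1,-] (faults so far: 1)
  step 3: ref 1 -> HIT, frames=[1,-] (faults so far: 1)
  step 4: ref 1 -> HIT, frames=[1,-] (faults so far: 1)
  step 5: ref 4 -> FAULT, frames=[1,4] (faults so far: 2)
  step 6: ref 4 -> HIT, frames=[1,4] (faults so far: 2)
  step 7: ref 4 -> HIT, frames=[1,4] (faults so far: 2)
  step 8: ref 4 -> HIT, frames=[1,4] (faults so far: 2)
  step 9: ref 4 -> HIT, frames=[1,4] (faults so far: 2)
  step 10: ref 2 -> FAULT, evict 1, frames=[2,4] (faults so far: 3)
  step 11: ref 2 -> HIT, frames=[2,4] (faults so far: 3)
  step 12: ref 5 -> FAULT, evict 4, frames=[2,5] (faults so far: 4)
  step 13: ref 1 -> FAULT, evict 2, frames=[1,5] (faults so far: 5)
  step 14: ref 2 -> FAULT, evict 5, frames=[1,2] (faults so far: 6)
  LRU total faults: 6
--- Optimal ---
  step 0: ref 1 -> FAULT, frames=[1,-] (faults so far: 1)
  step 1: ref 1 -> HIT, frames=[1,-] (faults so far: 1)
  step 2: ref 1 -> HIT, frames=[1,-] (faults so far: 1)
  step 3: ref 1 -> HIT, frames=[1,-] (faults so far: 1)
  step 4: ref 1 -> HIT, frames=[1,-] (faults so far: 1)
  step 5: ref 4 -> FAULT, frames=[1,4] (faults so far: 2)
  step 6: ref 4 -> HIT, frames=[1,4] (faults so far: 2)
  step 7: ref 4 -> HIT, frames=[1,4] (faults so far: 2)
  step 8: ref 4 -> HIT, frames=[1,4] (faults so far: 2)
  step 9: ref 4 -> HIT, frames=[1,4] (faults so far: 2)
  step 10: ref 2 -> FAULT, evict 4, frames=[1,2] (faults so far: 3)
  step 11: ref 2 -> HIT, frames=[1,2] (faults so far: 3)
  step 12: ref 5 -> FAULT, evict 2, frames=[1,5] (faults so far: 4)
  step 13: ref 1 -> HIT, frames=[1,5] (faults so far: 4)
  step 14: ref 2 -> FAULT, evict 1, frames=[2,5] (faults so far: 5)
  Optimal total faults: 5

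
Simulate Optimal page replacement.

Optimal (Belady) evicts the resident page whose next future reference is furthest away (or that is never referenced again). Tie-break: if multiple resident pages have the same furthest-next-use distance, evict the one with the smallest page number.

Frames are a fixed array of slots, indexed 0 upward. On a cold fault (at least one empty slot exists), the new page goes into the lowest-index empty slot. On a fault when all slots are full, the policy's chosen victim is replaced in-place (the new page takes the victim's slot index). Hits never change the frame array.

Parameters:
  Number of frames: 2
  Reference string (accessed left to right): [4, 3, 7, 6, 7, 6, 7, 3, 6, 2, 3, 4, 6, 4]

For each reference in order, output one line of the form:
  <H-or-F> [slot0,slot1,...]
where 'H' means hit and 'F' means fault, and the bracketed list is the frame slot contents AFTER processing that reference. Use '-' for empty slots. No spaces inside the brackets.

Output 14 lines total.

F [4,-]
F [4,3]
F [7,3]
F [7,6]
H [7,6]
H [7,6]
H [7,6]
F [3,6]
H [3,6]
F [3,2]
H [3,2]
F [3,4]
F [6,4]
H [6,4]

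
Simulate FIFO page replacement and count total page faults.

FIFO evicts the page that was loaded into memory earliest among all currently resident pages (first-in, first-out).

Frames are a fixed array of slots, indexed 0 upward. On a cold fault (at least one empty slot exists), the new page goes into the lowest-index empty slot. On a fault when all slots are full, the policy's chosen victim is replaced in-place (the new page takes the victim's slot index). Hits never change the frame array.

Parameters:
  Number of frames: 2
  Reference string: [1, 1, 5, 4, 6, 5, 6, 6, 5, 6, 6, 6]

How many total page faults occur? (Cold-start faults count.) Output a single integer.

Step 0: ref 1 → FAULT, frames=[1,-]
Step 1: ref 1 → HIT, frames=[1,-]
Step 2: ref 5 → FAULT, frames=[1,5]
Step 3: ref 4 → FAULT (evict 1), frames=[4,5]
Step 4: ref 6 → FAULT (evict 5), frames=[4,6]
Step 5: ref 5 → FAULT (evict 4), frames=[5,6]
Step 6: ref 6 → HIT, frames=[5,6]
Step 7: ref 6 → HIT, frames=[5,6]
Step 8: ref 5 → HIT, frames=[5,6]
Step 9: ref 6 → HIT, frames=[5,6]
Step 10: ref 6 → HIT, frames=[5,6]
Step 11: ref 6 → HIT, frames=[5,6]
Total faults: 5

Answer: 5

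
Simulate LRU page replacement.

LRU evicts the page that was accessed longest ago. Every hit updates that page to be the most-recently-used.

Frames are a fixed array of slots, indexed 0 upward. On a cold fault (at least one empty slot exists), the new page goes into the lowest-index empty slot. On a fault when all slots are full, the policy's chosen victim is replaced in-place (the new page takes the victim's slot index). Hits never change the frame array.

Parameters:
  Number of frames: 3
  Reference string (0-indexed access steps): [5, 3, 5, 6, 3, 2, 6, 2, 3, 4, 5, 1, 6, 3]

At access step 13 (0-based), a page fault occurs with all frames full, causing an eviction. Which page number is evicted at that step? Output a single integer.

Step 0: ref 5 -> FAULT, frames=[5,-,-]
Step 1: ref 3 -> FAULT, frames=[5,3,-]
Step 2: ref 5 -> HIT, frames=[5,3,-]
Step 3: ref 6 -> FAULT, frames=[5,3,6]
Step 4: ref 3 -> HIT, frames=[5,3,6]
Step 5: ref 2 -> FAULT, evict 5, frames=[2,3,6]
Step 6: ref 6 -> HIT, frames=[2,3,6]
Step 7: ref 2 -> HIT, frames=[2,3,6]
Step 8: ref 3 -> HIT, frames=[2,3,6]
Step 9: ref 4 -> FAULT, evict 6, frames=[2,3,4]
Step 10: ref 5 -> FAULT, evict 2, frames=[5,3,4]
Step 11: ref 1 -> FAULT, evict 3, frames=[5,1,4]
Step 12: ref 6 -> FAULT, evict 4, frames=[5,1,6]
Step 13: ref 3 -> FAULT, evict 5, frames=[3,1,6]
At step 13: evicted page 5

Answer: 5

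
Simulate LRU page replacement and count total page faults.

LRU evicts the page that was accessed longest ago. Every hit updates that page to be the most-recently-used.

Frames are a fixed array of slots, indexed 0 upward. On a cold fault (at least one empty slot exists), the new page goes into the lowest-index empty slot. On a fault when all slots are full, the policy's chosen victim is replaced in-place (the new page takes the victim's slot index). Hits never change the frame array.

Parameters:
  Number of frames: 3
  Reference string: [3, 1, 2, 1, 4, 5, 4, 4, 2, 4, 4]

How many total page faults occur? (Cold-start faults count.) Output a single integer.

Step 0: ref 3 → FAULT, frames=[3,-,-]
Step 1: ref 1 → FAULT, frames=[3,1,-]
Step 2: ref 2 → FAULT, frames=[3,1,2]
Step 3: ref 1 → HIT, frames=[3,1,2]
Step 4: ref 4 → FAULT (evict 3), frames=[4,1,2]
Step 5: ref 5 → FAULT (evict 2), frames=[4,1,5]
Step 6: ref 4 → HIT, frames=[4,1,5]
Step 7: ref 4 → HIT, frames=[4,1,5]
Step 8: ref 2 → FAULT (evict 1), frames=[4,2,5]
Step 9: ref 4 → HIT, frames=[4,2,5]
Step 10: ref 4 → HIT, frames=[4,2,5]
Total faults: 6

Answer: 6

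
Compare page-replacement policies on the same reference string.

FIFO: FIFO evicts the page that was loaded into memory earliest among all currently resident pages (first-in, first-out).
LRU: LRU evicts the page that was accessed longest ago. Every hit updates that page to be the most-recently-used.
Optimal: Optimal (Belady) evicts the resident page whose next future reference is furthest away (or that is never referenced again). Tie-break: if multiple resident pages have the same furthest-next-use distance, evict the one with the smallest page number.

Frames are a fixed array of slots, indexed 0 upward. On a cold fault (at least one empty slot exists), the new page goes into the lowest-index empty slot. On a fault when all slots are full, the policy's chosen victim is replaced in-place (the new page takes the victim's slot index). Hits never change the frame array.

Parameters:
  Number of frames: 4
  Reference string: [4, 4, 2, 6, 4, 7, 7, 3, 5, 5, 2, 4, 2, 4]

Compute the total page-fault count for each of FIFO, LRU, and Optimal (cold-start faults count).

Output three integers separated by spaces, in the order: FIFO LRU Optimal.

--- FIFO ---
  step 0: ref 4 -> FAULT, frames=[4,-,-,-] (faults so far: 1)
  step 1: ref 4 -> HIT, frames=[4,-,-,-] (faults so far: 1)
  step 2: ref 2 -> FAULT, frames=[4,2,-,-] (faults so far: 2)
  step 3: ref 6 -> FAULT, frames=[4,2,6,-] (faults so far: 3)
  step 4: ref 4 -> HIT, frames=[4,2,6,-] (faults so far: 3)
  step 5: ref 7 -> FAULT, frames=[4,2,6,7] (faults so far: 4)
  step 6: ref 7 -> HIT, frames=[4,2,6,7] (faults so far: 4)
  step 7: ref 3 -> FAULT, evict 4, frames=[3,2,6,7] (faults so far: 5)
  step 8: ref 5 -> FAULT, evict 2, frames=[3,5,6,7] (faults so far: 6)
  step 9: ref 5 -> HIT, frames=[3,5,6,7] (faults so far: 6)
  step 10: ref 2 -> FAULT, evict 6, frames=[3,5,2,7] (faults so far: 7)
  step 11: ref 4 -> FAULT, evict 7, frames=[3,5,2,4] (faults so far: 8)
  step 12: ref 2 -> HIT, frames=[3,5,2,4] (faults so far: 8)
  step 13: ref 4 -> HIT, frames=[3,5,2,4] (faults so far: 8)
  FIFO total faults: 8
--- LRU ---
  step 0: ref 4 -> FAULT, frames=[4,-,-,-] (faults so far: 1)
  step 1: ref 4 -> HIT, frames=[4,-,-,-] (faults so far: 1)
  step 2: ref 2 -> FAULT, frames=[4,2,-,-] (faults so far: 2)
  step 3: ref 6 -> FAULT, frames=[4,2,6,-] (faults so far: 3)
  step 4: ref 4 -> HIT, frames=[4,2,6,-] (faults so far: 3)
  step 5: ref 7 -> FAULT, frames=[4,2,6,7] (faults so far: 4)
  step 6: ref 7 -> HIT, frames=[4,2,6,7] (faults so far: 4)
  step 7: ref 3 -> FAULT, evict 2, frames=[4,3,6,7] (faults so far: 5)
  step 8: ref 5 -> FAULT, evict 6, frames=[4,3,5,7] (faults so far: 6)
  step 9: ref 5 -> HIT, frames=[4,3,5,7] (faults so far: 6)
  step 10: ref 2 -> FAULT, evict 4, frames=[2,3,5,7] (faults so far: 7)
  step 11: ref 4 -> FAULT, evict 7, frames=[2,3,5,4] (faults so far: 8)
  step 12: ref 2 -> HIT, frames=[2,3,5,4] (faults so far: 8)
  step 13: ref 4 -> HIT, frames=[2,3,5,4] (faults so far: 8)
  LRU total faults: 8
--- Optimal ---
  step 0: ref 4 -> FAULT, frames=[4,-,-,-] (faults so far: 1)
  step 1: ref 4 -> HIT, frames=[4,-,-,-] (faults so far: 1)
  step 2: ref 2 -> FAULT, frames=[4,2,-,-] (faults so far: 2)
  step 3: ref 6 -> FAULT, frames=[4,2,6,-] (faults so far: 3)
  step 4: ref 4 -> HIT, frames=[4,2,6,-] (faults so far: 3)
  step 5: ref 7 -> FAULT, frames=[4,2,6,7] (faults so far: 4)
  step 6: ref 7 -> HIT, frames=[4,2,6,7] (faults so far: 4)
  step 7: ref 3 -> FAULT, evict 6, frames=[4,2,3,7] (faults so far: 5)
  step 8: ref 5 -> FAULT, evict 3, frames=[4,2,5,7] (faults so far: 6)
  step 9: ref 5 -> HIT, frames=[4,2,5,7] (faults so far: 6)
  step 10: ref 2 -> HIT, frames=[4,2,5,7] (faults so far: 6)
  step 11: ref 4 -> HIT, frames=[4,2,5,7] (faults so far: 6)
  step 12: ref 2 -> HIT, frames=[4,2,5,7] (faults so far: 6)
  step 13: ref 4 -> HIT, frames=[4,2,5,7] (faults so far: 6)
  Optimal total faults: 6

Answer: 8 8 6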